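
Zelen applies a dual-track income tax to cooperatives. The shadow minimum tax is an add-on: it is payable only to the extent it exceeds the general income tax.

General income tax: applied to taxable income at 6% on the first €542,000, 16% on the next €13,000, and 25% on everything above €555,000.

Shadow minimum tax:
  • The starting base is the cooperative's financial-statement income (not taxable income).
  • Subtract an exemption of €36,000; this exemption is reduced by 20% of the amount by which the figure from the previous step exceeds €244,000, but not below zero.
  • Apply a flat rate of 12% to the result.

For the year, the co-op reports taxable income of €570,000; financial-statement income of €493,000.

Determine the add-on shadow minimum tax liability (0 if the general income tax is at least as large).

€20,810

General income tax:
  €542,000 × 6% = €32,520
  €13,000 × 16% = €2,080
  €15,000 × 25% = €3,750
  → €38,350

Shadow minimum tax:
  Base (financial-statement income): €493,000
  Exemption: 20% × (€493,000 − €244,000) = €49,800 ≥ €36,000, so the exemption is fully phased out
  Base: €493,000 − €0 = €493,000
  €493,000 × 12% = €59,160

Excess of shadow minimum tax over general income tax: €59,160 − €38,350 = €20,810.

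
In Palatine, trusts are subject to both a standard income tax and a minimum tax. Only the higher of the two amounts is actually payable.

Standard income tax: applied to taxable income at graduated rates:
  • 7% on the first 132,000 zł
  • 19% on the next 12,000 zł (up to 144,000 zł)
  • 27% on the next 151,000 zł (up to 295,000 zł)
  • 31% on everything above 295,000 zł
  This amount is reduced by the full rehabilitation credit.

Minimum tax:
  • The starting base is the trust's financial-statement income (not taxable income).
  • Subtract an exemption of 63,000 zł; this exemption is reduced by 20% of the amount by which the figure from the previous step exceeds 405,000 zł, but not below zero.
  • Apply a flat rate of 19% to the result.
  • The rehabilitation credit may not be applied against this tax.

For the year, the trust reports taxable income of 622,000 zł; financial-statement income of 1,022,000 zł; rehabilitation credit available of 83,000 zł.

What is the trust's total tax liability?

194,180 zł

Standard income tax:
  132,000 zł × 7% = 9,240 zł
  12,000 zł × 19% = 2,280 zł
  151,000 zł × 27% = 40,770 zł
  327,000 zł × 31% = 101,370 zł
  → 153,660 zł
  Less rehabilitation credit 83,000 zł → 70,660 zł

Minimum tax:
  Base (financial-statement income): 1,022,000 zł
  Exemption: 20% × (1,022,000 zł − 405,000 zł) = 123,400 zł ≥ 63,000 zł, so the exemption is fully phased out
  Base: 1,022,000 zł − 0 zł = 1,022,000 zł
  1,022,000 zł × 19% = 194,180 zł

194,180 zł > 70,660 zł, so the minimum tax is the binding amount.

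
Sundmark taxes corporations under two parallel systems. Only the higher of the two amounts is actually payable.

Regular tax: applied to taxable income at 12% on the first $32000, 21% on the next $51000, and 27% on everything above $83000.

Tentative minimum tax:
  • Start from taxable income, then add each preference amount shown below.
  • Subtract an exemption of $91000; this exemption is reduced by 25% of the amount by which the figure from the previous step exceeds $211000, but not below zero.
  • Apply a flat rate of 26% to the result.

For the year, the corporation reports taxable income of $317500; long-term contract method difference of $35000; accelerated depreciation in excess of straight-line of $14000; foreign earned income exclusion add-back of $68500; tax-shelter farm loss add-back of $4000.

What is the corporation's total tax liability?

$105300

Tentative minimum tax:
  Adjusted income: $317500 + $35000 + $14000 + $68500 + $4000 = $439000
  Exemption: $91000 − 25% × ($439000 − $211000) = $91000 − $57000 = $34000
  Base: $439000 − $34000 = $405000
  $405000 × 26% = $105300

Regular tax:
  $32000 × 12% = $3840
  $51000 × 21% = $10710
  $234500 × 27% = $63315
  → $77865

$105300 > $77865, so the tentative minimum tax is the binding amount.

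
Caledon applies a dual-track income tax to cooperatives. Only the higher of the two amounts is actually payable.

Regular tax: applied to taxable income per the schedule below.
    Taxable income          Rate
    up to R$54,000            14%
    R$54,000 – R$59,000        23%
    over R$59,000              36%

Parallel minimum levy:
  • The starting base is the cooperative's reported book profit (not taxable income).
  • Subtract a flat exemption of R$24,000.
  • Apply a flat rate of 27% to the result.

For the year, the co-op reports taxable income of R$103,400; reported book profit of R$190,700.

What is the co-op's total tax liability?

R$45,009

Parallel minimum levy:
  Base (reported book profit): R$190,700
  Less exemption R$24,000 → base R$166,700
  R$166,700 × 27% = R$45,009

Regular tax:
  R$54,000 × 14% = R$7,560
  R$5,000 × 23% = R$1,150
  R$44,400 × 36% = R$15,984
  → R$24,694

R$45,009 > R$24,694, so the parallel minimum levy is the binding amount.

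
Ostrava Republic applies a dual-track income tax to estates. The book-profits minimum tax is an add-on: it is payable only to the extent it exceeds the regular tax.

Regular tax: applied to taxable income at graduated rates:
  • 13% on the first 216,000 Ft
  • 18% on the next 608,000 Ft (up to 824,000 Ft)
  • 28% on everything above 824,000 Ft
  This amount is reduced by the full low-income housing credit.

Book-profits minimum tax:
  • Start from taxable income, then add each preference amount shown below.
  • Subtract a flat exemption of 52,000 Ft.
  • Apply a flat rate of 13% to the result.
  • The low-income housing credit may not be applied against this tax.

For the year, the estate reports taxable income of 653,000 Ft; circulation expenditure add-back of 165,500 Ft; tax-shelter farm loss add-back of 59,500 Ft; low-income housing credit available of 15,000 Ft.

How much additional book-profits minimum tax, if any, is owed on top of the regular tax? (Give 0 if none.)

Regular tax:
  216,000 Ft × 13% = 28,080 Ft
  437,000 Ft × 18% = 78,660 Ft
  → 106,740 Ft
  Less low-income housing credit 15,000 Ft → 91,740 Ft

Book-profits minimum tax:
  Adjusted income: 653,000 Ft + 165,500 Ft + 59,500 Ft = 878,000 Ft
  Less exemption 52,000 Ft → base 826,000 Ft
  826,000 Ft × 13% = 107,380 Ft

Excess of book-profits minimum tax over regular tax: 107,380 Ft − 91,740 Ft = 15,640 Ft.

15,640 Ft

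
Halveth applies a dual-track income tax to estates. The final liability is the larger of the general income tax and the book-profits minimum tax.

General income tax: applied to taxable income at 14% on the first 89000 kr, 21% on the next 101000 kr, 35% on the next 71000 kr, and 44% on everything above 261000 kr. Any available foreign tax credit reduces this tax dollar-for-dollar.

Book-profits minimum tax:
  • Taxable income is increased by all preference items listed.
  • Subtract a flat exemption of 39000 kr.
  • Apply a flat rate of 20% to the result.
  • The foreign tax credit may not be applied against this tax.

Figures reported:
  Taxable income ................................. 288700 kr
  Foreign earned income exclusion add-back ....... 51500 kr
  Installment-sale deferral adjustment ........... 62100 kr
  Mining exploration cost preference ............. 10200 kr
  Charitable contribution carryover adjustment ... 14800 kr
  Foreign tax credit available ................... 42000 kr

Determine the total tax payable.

77660 kr

General income tax:
  89000 kr × 14% = 12460 kr
  101000 kr × 21% = 21210 kr
  71000 kr × 35% = 24850 kr
  27700 kr × 44% = 12188 kr
  → 70708 kr
  Less foreign tax credit 42000 kr → 28708 kr

Book-profits minimum tax:
  Adjusted income: 288700 kr + 51500 kr + 62100 kr + 10200 kr + 14800 kr = 427300 kr
  Less exemption 39000 kr → base 388300 kr
  388300 kr × 20% = 77660 kr

77660 kr > 28708 kr, so the book-profits minimum tax is the binding amount.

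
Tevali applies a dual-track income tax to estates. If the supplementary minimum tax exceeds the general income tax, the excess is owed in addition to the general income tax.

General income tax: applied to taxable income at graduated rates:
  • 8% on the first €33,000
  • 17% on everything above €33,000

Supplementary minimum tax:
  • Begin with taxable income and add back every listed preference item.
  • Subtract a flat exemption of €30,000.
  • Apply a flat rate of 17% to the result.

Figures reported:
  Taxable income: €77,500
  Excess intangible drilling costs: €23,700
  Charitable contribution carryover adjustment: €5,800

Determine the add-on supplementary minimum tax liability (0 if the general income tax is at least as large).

€2,885

General income tax:
  €33,000 × 8% = €2,640
  €44,500 × 17% = €7,565
  → €10,205

Supplementary minimum tax:
  Adjusted income: €77,500 + €23,700 + €5,800 = €107,000
  Less exemption €30,000 → base €77,000
  €77,000 × 17% = €13,090

Excess of supplementary minimum tax over general income tax: €13,090 − €10,205 = €2,885.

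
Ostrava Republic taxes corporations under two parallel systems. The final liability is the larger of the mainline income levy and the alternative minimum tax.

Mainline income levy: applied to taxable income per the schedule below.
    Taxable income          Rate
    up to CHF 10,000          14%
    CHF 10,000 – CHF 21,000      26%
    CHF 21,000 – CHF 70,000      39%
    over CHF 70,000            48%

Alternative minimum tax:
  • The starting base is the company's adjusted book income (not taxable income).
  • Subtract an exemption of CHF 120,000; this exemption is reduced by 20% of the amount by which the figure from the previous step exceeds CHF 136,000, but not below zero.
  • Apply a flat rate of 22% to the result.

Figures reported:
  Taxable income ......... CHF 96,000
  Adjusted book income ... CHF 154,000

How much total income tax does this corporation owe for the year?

CHF 35,850

Mainline income levy:
  CHF 10,000 × 14% = CHF 1,400
  CHF 11,000 × 26% = CHF 2,860
  CHF 49,000 × 39% = CHF 19,110
  CHF 26,000 × 48% = CHF 12,480
  → CHF 35,850

Alternative minimum tax:
  Base (adjusted book income): CHF 154,000
  Exemption: CHF 120,000 − 20% × (CHF 154,000 − CHF 136,000) = CHF 120,000 − CHF 3,600 = CHF 116,400
  Base: CHF 154,000 − CHF 116,400 = CHF 37,600
  CHF 37,600 × 22% = CHF 8,272

CHF 35,850 > CHF 8,272, so the mainline income levy governs.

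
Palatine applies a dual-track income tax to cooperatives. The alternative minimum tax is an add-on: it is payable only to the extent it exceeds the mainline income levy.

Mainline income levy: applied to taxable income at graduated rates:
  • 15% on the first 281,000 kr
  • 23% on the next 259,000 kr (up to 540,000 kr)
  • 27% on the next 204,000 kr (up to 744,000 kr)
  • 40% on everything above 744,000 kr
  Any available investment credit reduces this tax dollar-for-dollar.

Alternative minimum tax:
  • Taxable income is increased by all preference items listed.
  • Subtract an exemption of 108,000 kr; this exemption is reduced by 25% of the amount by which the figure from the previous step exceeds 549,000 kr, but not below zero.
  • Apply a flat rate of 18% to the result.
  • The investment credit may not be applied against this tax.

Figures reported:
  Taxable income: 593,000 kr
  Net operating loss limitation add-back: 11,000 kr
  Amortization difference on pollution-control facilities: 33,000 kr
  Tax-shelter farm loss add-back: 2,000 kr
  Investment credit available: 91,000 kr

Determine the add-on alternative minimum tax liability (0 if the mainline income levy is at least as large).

74,600 kr

Mainline income levy:
  281,000 kr × 15% = 42,150 kr
  259,000 kr × 23% = 59,570 kr
  53,000 kr × 27% = 14,310 kr
  → 116,030 kr
  Less investment credit 91,000 kr → 25,030 kr

Alternative minimum tax:
  Adjusted income: 593,000 kr + 11,000 kr + 33,000 kr + 2,000 kr = 639,000 kr
  Exemption: 108,000 kr − 25% × (639,000 kr − 549,000 kr) = 108,000 kr − 22,500 kr = 85,500 kr
  Base: 639,000 kr − 85,500 kr = 553,500 kr
  553,500 kr × 18% = 99,630 kr

Excess of alternative minimum tax over mainline income levy: 99,630 kr − 25,030 kr = 74,600 kr.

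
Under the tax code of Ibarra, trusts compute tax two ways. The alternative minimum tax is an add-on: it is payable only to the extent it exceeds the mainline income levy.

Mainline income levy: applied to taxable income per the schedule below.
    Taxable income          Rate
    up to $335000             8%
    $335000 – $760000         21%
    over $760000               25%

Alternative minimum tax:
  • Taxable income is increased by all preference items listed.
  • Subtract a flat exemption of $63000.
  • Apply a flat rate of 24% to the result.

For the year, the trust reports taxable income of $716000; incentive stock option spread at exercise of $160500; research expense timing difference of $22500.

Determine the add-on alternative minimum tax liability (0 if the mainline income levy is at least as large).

$93830

Alternative minimum tax:
  Adjusted income: $716000 + $160500 + $22500 = $899000
  Less exemption $63000 → base $836000
  $836000 × 24% = $200640

Mainline income levy:
  $335000 × 8% = $26800
  $381000 × 21% = $80010
  → $106810

Excess of alternative minimum tax over mainline income levy: $200640 − $106810 = $93830.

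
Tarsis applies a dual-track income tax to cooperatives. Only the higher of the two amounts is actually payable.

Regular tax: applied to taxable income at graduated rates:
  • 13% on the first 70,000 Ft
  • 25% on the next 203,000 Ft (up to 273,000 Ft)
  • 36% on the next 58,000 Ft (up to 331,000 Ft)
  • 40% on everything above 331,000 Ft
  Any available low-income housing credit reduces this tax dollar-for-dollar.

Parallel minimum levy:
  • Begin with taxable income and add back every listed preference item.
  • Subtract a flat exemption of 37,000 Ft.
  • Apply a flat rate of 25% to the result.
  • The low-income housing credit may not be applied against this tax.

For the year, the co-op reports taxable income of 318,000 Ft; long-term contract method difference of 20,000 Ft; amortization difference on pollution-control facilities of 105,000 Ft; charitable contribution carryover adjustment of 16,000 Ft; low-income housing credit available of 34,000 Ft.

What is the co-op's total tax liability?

105,500 Ft

Parallel minimum levy:
  Adjusted income: 318,000 Ft + 20,000 Ft + 105,000 Ft + 16,000 Ft = 459,000 Ft
  Less exemption 37,000 Ft → base 422,000 Ft
  422,000 Ft × 25% = 105,500 Ft

Regular tax:
  70,000 Ft × 13% = 9,100 Ft
  203,000 Ft × 25% = 50,750 Ft
  45,000 Ft × 36% = 16,200 Ft
  → 76,050 Ft
  Less low-income housing credit 34,000 Ft → 42,050 Ft

105,500 Ft > 42,050 Ft, so the parallel minimum levy is the binding amount.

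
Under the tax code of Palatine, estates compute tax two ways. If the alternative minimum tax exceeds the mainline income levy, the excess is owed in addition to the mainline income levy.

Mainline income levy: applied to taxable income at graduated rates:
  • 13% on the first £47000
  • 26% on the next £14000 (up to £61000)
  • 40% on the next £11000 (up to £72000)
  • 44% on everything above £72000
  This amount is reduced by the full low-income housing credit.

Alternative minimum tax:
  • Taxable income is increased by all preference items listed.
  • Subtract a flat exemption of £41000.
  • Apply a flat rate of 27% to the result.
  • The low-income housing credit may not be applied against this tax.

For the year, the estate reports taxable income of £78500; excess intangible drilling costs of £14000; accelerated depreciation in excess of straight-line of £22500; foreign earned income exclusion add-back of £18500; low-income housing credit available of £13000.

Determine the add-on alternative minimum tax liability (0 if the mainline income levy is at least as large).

Alternative minimum tax:
  Adjusted income: £78500 + £14000 + £22500 + £18500 = £133500
  Less exemption £41000 → base £92500
  £92500 × 27% = £24975

Mainline income levy:
  £47000 × 13% = £6110
  £14000 × 26% = £3640
  £11000 × 40% = £4400
  £6500 × 44% = £2860
  → £17010
  Less low-income housing credit £13000 → £4010

Excess of alternative minimum tax over mainline income levy: £24975 − £4010 = £20965.

£20965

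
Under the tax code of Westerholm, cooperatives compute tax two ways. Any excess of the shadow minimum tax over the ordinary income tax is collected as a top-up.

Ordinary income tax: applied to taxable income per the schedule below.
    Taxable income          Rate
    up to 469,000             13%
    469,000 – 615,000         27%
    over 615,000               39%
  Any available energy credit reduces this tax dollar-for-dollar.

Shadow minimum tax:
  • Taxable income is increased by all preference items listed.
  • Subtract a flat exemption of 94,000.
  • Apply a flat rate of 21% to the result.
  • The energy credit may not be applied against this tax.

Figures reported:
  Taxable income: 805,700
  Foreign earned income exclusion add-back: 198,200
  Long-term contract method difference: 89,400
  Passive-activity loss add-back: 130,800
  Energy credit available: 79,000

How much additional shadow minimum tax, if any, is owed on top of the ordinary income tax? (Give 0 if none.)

Ordinary income tax:
  469,000 × 13% = 60,970
  146,000 × 27% = 39,420
  190,700 × 39% = 74,373
  → 174,763
  Less energy credit 79,000 → 95,763

Shadow minimum tax:
  Adjusted income: 805,700 + 198,200 + 89,400 + 130,800 = 1,224,100
  Less exemption 94,000 → base 1,130,100
  1,130,100 × 21% = 237,321

Excess of shadow minimum tax over ordinary income tax: 237,321 − 95,763 = 141,558.

141,558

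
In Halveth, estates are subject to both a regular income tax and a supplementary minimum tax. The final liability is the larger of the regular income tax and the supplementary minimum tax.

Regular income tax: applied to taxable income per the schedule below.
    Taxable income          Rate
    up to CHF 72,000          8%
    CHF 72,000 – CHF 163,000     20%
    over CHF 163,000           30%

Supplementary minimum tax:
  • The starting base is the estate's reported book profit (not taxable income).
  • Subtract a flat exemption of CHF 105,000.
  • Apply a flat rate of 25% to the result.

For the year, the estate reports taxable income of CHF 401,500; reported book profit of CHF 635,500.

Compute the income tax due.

Supplementary minimum tax:
  Base (reported book profit): CHF 635,500
  Less exemption CHF 105,000 → base CHF 530,500
  CHF 530,500 × 25% = CHF 132,625

Regular income tax:
  CHF 72,000 × 8% = CHF 5,760
  CHF 91,000 × 20% = CHF 18,200
  CHF 238,500 × 30% = CHF 71,550
  → CHF 95,510

CHF 132,625 > CHF 95,510, so the supplementary minimum tax is the binding amount.

CHF 132,625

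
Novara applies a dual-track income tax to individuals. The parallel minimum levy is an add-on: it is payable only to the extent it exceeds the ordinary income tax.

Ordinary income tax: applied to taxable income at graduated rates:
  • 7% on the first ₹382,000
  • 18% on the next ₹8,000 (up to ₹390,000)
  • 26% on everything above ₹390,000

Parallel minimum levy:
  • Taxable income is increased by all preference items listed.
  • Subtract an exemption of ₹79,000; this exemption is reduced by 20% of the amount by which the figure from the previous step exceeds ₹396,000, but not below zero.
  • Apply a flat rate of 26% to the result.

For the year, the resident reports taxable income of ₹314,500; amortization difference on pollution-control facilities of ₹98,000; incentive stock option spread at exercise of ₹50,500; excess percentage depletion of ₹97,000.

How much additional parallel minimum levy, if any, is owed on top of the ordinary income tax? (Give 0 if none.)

₹111,573

Parallel minimum levy:
  Adjusted income: ₹314,500 + ₹98,000 + ₹50,500 + ₹97,000 = ₹560,000
  Exemption: ₹79,000 − 20% × (₹560,000 − ₹396,000) = ₹79,000 − ₹32,800 = ₹46,200
  Base: ₹560,000 − ₹46,200 = ₹513,800
  ₹513,800 × 26% = ₹133,588

Ordinary income tax:
  ₹314,500 × 7% = ₹22,015

Excess of parallel minimum levy over ordinary income tax: ₹133,588 − ₹22,015 = ₹111,573.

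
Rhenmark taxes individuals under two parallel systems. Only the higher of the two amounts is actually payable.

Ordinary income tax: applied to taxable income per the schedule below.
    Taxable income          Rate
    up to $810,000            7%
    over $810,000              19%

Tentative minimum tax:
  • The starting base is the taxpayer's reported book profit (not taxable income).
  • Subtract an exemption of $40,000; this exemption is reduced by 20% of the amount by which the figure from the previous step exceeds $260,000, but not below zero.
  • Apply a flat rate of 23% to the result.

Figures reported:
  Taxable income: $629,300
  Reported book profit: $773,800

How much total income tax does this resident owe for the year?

Ordinary income tax:
  $629,300 × 7% = $44,051

Tentative minimum tax:
  Base (reported book profit): $773,800
  Exemption: 20% × ($773,800 − $260,000) = $102,760 ≥ $40,000, so the exemption is fully phased out
  Base: $773,800 − $0 = $773,800
  $773,800 × 23% = $177,974

$177,974 > $44,051, so the tentative minimum tax is the binding amount.

$177,974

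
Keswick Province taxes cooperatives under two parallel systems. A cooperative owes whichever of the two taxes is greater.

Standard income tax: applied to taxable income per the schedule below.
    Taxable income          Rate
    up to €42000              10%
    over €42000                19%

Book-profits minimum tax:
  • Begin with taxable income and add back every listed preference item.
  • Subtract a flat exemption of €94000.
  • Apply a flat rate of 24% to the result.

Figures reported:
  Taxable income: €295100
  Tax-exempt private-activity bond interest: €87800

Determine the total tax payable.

€69336

Standard income tax:
  €42000 × 10% = €4200
  €253100 × 19% = €48089
  → €52289

Book-profits minimum tax:
  Adjusted income: €295100 + €87800 = €382900
  Less exemption €94000 → base €288900
  €288900 × 24% = €69336

€69336 > €52289, so the book-profits minimum tax is the binding amount.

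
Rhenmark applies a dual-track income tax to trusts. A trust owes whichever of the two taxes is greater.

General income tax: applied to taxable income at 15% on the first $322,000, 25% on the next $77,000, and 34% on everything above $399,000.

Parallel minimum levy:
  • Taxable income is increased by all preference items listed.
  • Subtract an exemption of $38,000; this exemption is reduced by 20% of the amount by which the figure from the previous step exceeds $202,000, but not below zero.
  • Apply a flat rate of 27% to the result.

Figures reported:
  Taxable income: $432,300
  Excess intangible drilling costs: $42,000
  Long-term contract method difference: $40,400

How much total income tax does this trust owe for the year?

$138,969

Parallel minimum levy:
  Adjusted income: $432,300 + $42,000 + $40,400 = $514,700
  Exemption: 20% × ($514,700 − $202,000) = $62,540 ≥ $38,000, so the exemption is fully phased out
  Base: $514,700 − $0 = $514,700
  $514,700 × 27% = $138,969

General income tax:
  $322,000 × 15% = $48,300
  $77,000 × 25% = $19,250
  $33,300 × 34% = $11,322
  → $78,872

$138,969 > $78,872, so the parallel minimum levy is the binding amount.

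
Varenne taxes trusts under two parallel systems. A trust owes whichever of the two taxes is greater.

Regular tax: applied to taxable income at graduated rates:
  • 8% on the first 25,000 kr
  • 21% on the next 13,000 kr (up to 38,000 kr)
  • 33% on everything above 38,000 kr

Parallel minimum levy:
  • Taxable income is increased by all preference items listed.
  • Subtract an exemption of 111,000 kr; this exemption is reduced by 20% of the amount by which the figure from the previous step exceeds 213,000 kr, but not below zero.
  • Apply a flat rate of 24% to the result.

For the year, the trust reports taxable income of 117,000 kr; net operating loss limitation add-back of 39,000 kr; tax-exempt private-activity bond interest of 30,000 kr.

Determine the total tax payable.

30,800 kr

Regular tax:
  25,000 kr × 8% = 2,000 kr
  13,000 kr × 21% = 2,730 kr
  79,000 kr × 33% = 26,070 kr
  → 30,800 kr

Parallel minimum levy:
  Adjusted income: 117,000 kr + 39,000 kr + 30,000 kr = 186,000 kr
  Exemption: 186,000 kr ≤ 213,000 kr, so full 111,000 kr applies
  Base: 186,000 kr − 111,000 kr = 75,000 kr
  75,000 kr × 24% = 18,000 kr

30,800 kr > 18,000 kr, so the regular tax governs.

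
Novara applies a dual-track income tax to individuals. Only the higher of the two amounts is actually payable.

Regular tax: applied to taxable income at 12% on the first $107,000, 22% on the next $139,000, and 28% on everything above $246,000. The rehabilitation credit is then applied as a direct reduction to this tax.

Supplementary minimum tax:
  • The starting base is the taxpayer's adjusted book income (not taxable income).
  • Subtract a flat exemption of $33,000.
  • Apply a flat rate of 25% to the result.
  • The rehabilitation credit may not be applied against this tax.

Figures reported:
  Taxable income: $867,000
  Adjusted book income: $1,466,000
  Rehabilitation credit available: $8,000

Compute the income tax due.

$358,250

Regular tax:
  $107,000 × 12% = $12,840
  $139,000 × 22% = $30,580
  $621,000 × 28% = $173,880
  → $217,300
  Less rehabilitation credit $8,000 → $209,300

Supplementary minimum tax:
  Base (adjusted book income): $1,466,000
  Less exemption $33,000 → base $1,433,000
  $1,433,000 × 25% = $358,250

$358,250 > $209,300, so the supplementary minimum tax is the binding amount.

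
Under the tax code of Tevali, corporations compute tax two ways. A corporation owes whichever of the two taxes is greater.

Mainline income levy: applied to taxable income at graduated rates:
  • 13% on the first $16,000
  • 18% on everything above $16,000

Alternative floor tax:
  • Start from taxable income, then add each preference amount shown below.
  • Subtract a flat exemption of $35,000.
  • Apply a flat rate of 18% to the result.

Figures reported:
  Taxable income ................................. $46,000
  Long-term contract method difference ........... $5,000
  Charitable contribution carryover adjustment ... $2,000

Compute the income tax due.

$7,480

Alternative floor tax:
  Adjusted income: $46,000 + $5,000 + $2,000 = $53,000
  Less exemption $35,000 → base $18,000
  $18,000 × 18% = $3,240

Mainline income levy:
  $16,000 × 13% = $2,080
  $30,000 × 18% = $5,400
  → $7,480

$7,480 > $3,240, so the mainline income levy governs.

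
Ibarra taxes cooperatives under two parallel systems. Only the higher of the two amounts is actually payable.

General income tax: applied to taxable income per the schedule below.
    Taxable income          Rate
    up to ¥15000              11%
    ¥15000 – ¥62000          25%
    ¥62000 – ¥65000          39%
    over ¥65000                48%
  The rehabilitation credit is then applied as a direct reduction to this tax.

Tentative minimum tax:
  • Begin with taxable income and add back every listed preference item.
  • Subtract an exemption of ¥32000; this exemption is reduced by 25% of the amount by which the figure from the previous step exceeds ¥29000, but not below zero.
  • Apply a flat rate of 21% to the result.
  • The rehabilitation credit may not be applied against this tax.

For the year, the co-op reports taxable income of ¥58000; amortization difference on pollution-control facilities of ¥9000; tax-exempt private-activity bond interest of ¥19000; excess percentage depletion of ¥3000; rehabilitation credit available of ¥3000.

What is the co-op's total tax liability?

¥15120

General income tax:
  ¥15000 × 11% = ¥1650
  ¥43000 × 25% = ¥10750
  → ¥12400
  Less rehabilitation credit ¥3000 → ¥9400

Tentative minimum tax:
  Adjusted income: ¥58000 + ¥9000 + ¥19000 + ¥3000 = ¥89000
  Exemption: ¥32000 − 25% × (¥89000 − ¥29000) = ¥32000 − ¥15000 = ¥17000
  Base: ¥89000 − ¥17000 = ¥72000
  ¥72000 × 21% = ¥15120

¥15120 > ¥9400, so the tentative minimum tax is the binding amount.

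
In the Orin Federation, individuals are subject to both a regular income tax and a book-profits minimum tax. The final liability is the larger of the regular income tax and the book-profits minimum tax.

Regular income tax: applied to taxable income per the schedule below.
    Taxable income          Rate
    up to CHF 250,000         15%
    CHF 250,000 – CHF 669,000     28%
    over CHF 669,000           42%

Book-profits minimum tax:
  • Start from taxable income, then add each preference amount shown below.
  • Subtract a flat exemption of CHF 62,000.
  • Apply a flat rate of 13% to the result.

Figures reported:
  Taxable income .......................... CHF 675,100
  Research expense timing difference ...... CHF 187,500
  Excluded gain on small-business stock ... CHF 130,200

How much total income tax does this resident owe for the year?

CHF 157,382

Regular income tax:
  CHF 250,000 × 15% = CHF 37,500
  CHF 419,000 × 28% = CHF 117,320
  CHF 6,100 × 42% = CHF 2,562
  → CHF 157,382

Book-profits minimum tax:
  Adjusted income: CHF 675,100 + CHF 187,500 + CHF 130,200 = CHF 992,800
  Less exemption CHF 62,000 → base CHF 930,800
  CHF 930,800 × 13% = CHF 121,004

CHF 157,382 > CHF 121,004, so the regular income tax governs.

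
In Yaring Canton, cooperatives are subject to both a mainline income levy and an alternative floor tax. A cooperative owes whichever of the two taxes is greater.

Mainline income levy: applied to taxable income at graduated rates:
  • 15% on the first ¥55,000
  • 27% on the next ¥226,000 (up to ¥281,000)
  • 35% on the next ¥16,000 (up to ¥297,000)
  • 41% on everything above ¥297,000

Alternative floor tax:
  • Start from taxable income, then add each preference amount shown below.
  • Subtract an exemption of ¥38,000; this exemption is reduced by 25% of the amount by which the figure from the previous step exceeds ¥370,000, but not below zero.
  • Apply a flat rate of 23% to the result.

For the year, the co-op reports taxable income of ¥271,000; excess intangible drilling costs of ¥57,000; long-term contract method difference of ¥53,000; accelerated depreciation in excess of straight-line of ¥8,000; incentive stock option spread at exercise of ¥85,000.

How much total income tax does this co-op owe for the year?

Mainline income levy:
  ¥55,000 × 15% = ¥8,250
  ¥216,000 × 27% = ¥58,320
  → ¥66,570

Alternative floor tax:
  Adjusted income: ¥271,000 + ¥57,000 + ¥53,000 + ¥8,000 + ¥85,000 = ¥474,000
  Exemption: ¥38,000 − 25% × (¥474,000 − ¥370,000) = ¥38,000 − ¥26,000 = ¥12,000
  Base: ¥474,000 − ¥12,000 = ¥462,000
  ¥462,000 × 23% = ¥106,260

¥106,260 > ¥66,570, so the alternative floor tax is the binding amount.

¥106,260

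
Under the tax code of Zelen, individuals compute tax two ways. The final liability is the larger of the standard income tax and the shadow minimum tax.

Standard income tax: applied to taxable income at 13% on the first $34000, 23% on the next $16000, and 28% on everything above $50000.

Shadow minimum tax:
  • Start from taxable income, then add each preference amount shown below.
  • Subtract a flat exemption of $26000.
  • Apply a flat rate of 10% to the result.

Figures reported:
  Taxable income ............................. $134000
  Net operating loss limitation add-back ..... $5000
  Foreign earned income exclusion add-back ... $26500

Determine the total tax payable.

$31620

Shadow minimum tax:
  Adjusted income: $134000 + $5000 + $26500 = $165500
  Less exemption $26000 → base $139500
  $139500 × 10% = $13950

Standard income tax:
  $34000 × 13% = $4420
  $16000 × 23% = $3680
  $84000 × 28% = $23520
  → $31620

$31620 > $13950, so the standard income tax governs.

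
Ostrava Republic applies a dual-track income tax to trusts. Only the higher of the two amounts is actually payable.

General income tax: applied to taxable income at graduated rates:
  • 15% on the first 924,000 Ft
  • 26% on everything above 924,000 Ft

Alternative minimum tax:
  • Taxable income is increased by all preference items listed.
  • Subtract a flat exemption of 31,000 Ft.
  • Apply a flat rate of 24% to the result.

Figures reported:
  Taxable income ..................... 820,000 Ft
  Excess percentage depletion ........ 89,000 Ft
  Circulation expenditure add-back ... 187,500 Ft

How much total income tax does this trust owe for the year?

General income tax:
  820,000 Ft × 15% = 123,000 Ft

Alternative minimum tax:
  Adjusted income: 820,000 Ft + 89,000 Ft + 187,500 Ft = 1,096,500 Ft
  Less exemption 31,000 Ft → base 1,065,500 Ft
  1,065,500 Ft × 24% = 255,720 Ft

255,720 Ft > 123,000 Ft, so the alternative minimum tax is the binding amount.

255,720 Ft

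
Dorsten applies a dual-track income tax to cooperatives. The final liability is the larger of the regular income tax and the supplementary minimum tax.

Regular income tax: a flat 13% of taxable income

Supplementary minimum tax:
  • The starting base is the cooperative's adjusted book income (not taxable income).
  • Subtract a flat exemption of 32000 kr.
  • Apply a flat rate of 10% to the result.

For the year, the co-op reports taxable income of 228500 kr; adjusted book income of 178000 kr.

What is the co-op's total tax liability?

29705 kr

Supplementary minimum tax:
  Base (adjusted book income): 178000 kr
  Less exemption 32000 kr → base 146000 kr
  146000 kr × 10% = 14600 kr

Regular income tax:
  228500 kr × 13% = 29705 kr

29705 kr > 14600 kr, so the regular income tax governs.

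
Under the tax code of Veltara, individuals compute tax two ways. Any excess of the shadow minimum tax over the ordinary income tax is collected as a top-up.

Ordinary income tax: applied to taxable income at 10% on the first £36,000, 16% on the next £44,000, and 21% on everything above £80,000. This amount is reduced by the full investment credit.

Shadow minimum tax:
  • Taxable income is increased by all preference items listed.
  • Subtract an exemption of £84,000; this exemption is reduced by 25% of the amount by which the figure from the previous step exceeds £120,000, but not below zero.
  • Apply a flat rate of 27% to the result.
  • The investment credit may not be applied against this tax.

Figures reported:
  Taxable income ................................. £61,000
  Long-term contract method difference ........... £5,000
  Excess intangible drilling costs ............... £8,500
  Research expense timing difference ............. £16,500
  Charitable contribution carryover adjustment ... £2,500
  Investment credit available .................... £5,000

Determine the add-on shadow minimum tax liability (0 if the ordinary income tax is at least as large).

£0

Shadow minimum tax:
  Adjusted income: £61,000 + £5,000 + £8,500 + £16,500 + £2,500 = £93,500
  Exemption: £93,500 ≤ £120,000, so full £84,000 applies
  Base: £93,500 − £84,000 = £9,500
  £9,500 × 27% = £2,565

Ordinary income tax:
  £36,000 × 10% = £3,600
  £25,000 × 16% = £4,000
  → £7,600
  Less investment credit £5,000 → £2,600

£2,565 ≤ £2,600, so no add-on is due.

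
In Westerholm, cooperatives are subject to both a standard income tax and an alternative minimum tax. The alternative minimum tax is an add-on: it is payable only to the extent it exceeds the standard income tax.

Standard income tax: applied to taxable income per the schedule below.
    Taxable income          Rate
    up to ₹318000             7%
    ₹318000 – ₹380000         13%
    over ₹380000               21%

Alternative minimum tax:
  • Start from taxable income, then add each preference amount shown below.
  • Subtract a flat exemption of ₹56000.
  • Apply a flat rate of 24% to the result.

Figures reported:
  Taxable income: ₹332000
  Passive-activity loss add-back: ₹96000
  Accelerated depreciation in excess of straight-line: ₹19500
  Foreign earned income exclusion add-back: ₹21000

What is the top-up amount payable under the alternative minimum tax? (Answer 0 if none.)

Standard income tax:
  ₹318000 × 7% = ₹22260
  ₹14000 × 13% = ₹1820
  → ₹24080

Alternative minimum tax:
  Adjusted income: ₹332000 + ₹96000 + ₹19500 + ₹21000 = ₹468500
  Less exemption ₹56000 → base ₹412500
  ₹412500 × 24% = ₹99000

Excess of alternative minimum tax over standard income tax: ₹99000 − ₹24080 = ₹74920.

₹74920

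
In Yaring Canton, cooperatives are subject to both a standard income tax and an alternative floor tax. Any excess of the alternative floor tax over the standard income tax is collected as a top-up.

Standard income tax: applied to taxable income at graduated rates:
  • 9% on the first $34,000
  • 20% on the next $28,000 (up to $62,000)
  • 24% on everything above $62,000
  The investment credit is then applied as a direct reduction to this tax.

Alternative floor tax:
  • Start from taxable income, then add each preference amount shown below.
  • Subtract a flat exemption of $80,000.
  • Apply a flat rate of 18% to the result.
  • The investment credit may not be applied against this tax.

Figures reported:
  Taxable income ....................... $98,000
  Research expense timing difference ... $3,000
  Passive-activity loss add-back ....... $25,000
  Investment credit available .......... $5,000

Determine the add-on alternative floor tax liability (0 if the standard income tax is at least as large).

Standard income tax:
  $34,000 × 9% = $3,060
  $28,000 × 20% = $5,600
  $36,000 × 24% = $8,640
  → $17,300
  Less investment credit $5,000 → $12,300

Alternative floor tax:
  Adjusted income: $98,000 + $3,000 + $25,000 = $126,000
  Less exemption $80,000 → base $46,000
  $46,000 × 18% = $8,280

$8,280 ≤ $12,300, so no add-on is due.

$0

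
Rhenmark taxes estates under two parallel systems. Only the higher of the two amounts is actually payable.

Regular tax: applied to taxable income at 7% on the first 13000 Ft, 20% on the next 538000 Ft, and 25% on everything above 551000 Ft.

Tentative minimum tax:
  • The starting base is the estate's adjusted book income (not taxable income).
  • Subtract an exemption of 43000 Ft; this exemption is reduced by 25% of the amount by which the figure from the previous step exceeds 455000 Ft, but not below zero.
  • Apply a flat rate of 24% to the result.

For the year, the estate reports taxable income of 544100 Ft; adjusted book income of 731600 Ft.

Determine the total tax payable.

Tentative minimum tax:
  Base (adjusted book income): 731600 Ft
  Exemption: 25% × (731600 Ft − 455000 Ft) = 69150 Ft ≥ 43000 Ft, so the exemption is fully phased out
  Base: 731600 Ft − 0 Ft = 731600 Ft
  731600 Ft × 24% = 175584 Ft

Regular tax:
  13000 Ft × 7% = 910 Ft
  531100 Ft × 20% = 106220 Ft
  → 107130 Ft

175584 Ft > 107130 Ft, so the tentative minimum tax is the binding amount.

175584 Ft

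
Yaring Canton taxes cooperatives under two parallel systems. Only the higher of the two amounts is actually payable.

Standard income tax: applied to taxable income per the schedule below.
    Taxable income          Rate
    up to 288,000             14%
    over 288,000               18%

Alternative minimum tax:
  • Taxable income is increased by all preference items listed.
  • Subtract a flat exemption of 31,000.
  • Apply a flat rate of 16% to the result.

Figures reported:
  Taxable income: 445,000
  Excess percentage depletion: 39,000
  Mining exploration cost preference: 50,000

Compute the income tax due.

80,480

Standard income tax:
  288,000 × 14% = 40,320
  157,000 × 18% = 28,260
  → 68,580

Alternative minimum tax:
  Adjusted income: 445,000 + 39,000 + 50,000 = 534,000
  Less exemption 31,000 → base 503,000
  503,000 × 16% = 80,480

80,480 > 68,580, so the alternative minimum tax is the binding amount.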